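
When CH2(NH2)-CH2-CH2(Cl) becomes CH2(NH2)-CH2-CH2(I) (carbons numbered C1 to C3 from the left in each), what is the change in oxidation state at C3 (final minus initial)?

0

Before: C3 has 1 bond to C, 2 bonds to H, 1 bond to Cl → oxidation state -1.
After: C3 has 1 bond to C, 2 bonds to H, 1 bond to I → oxidation state -1.
Δ = -1 − (-1) = 0, so no net redox change at C3.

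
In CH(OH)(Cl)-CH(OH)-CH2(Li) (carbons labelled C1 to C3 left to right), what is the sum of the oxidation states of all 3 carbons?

-2

Tallying each carbon's bonds:
C1: 1C, 1H, 1O, 1Cl → 0 − 1 + 1 + 1 = +1
C2: 2C, 1H, 1O → 0 − 1 + 1 = 0
C3: 1C, 2H, 1Li → 0 − 2 − 1 = -3
Sum = +1 + 0 − 3 = -2.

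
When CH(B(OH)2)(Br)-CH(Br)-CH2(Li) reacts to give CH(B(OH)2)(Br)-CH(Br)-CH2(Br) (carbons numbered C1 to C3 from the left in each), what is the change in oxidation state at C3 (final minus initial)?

Before: C3 has 1 bond to C, 2 bonds to H, 1 bond to Li → oxidation state -3.
After: C3 has 1 bond to C, 2 bonds to H, 1 bond to Br → oxidation state -1.
Δ = -1 − (-3) = +2, so this is an oxidation at C3.

+2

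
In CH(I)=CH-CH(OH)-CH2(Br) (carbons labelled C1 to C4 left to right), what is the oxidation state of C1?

C1 has a double bond to C (2×0 = 0), one bond to I (+1), one bond to H (-1).
Oxidation state = 0 + 1 − 1 = 0.

0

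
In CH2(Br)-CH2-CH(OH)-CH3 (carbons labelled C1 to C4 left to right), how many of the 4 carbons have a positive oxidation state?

Assign +1 per bond to O/N/halogen, −1 per bond to H or an electropositive element, and 0 per bond to carbon. Tallying each carbon:
C1: 1C, 2H, 1Br → 0 − 2 + 1 = -1
C2: 2C, 2H → 0 − 2 = -2
C3: 2C, 1H, 1O → 0 − 1 + 1 = 0
C4: 1C, 3H → 0 − 3 = -3
0 carbons meet the condition.

0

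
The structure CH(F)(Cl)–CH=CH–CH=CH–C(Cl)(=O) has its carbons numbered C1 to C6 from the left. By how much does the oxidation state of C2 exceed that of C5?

0

C2: 3C, 1H → 0 − 1 = -1
C5: 3C, 1H → 0 − 1 = -1
Difference: -1 − (-1) = 0.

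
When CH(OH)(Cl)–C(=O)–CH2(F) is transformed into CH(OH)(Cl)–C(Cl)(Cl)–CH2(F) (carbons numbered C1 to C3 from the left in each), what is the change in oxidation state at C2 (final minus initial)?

0

Before: C2 has 2 bonds to C, 2 bonds to O → oxidation state +2.
After: C2 has 2 bonds to C, 2 bonds to Cl → oxidation state +2.
Δ = +2 − (+2) = 0, so no net redox change at C2.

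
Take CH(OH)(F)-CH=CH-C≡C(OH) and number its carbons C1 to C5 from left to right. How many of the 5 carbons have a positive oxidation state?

2

Assign +1 per bond to O/N/halogen, −1 per bond to H or an electropositive element, and 0 per bond to carbon. Tallying each carbon:
C1: 1C, 1H, 1O, 1F → 0 − 1 + 1 + 1 = +1
C2: 3C, 1H → 0 − 1 = -1
C3: 3C, 1H → 0 − 1 = -1
C4: 4C → 0 = 0
C5: 3C, 1O → 0 + 1 = +1
2 carbons (C1, C5) meet the condition.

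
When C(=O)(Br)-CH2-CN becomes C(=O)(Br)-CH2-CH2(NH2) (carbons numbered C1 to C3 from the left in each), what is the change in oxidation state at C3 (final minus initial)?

-4

Before: C3 has 1 bond to C, 3 bonds to N → oxidation state +3.
After: C3 has 1 bond to C, 2 bonds to H, 1 bond to N → oxidation state -1.
Δ = -1 − (+3) = -4, so this is a reduction at C3.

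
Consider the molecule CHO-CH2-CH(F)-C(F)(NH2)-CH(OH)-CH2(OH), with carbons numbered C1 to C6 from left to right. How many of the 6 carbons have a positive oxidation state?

Count +1 for every bond to an atom more electronegative than carbon and −1 for every bond to one less electronegative; C–C bonds are 0. Tallying each carbon:
C1: 1C, 1H, 2O → 0 − 1 + 2 = +1
C2: 2C, 2H → 0 − 2 = -2
C3: 2C, 1H, 1F → 0 − 1 + 1 = 0
C4: 2C, 1N, 1F → 0 + 1 + 1 = +2
C5: 2C, 1H, 1O → 0 − 1 + 1 = 0
C6: 1C, 2H, 1O → 0 − 2 + 1 = -1
2 carbons (C1, C4) meet the condition.

2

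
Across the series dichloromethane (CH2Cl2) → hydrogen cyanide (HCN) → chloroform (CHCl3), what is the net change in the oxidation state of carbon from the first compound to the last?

+2

Carbon oxidation states along the series — dichloromethane: 0, hydrogen cyanide: +2, chloroform: +2.
Net change = +2 − (0) = +2.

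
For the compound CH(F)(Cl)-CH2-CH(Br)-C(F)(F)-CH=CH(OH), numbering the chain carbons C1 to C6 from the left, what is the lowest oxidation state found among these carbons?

-2

Count +1 for every bond to an atom more electronegative than carbon and −1 for every bond to one less electronegative; C–C bonds are 0. Tallying each carbon:
C1: 1C, 1H, 1F, 1Cl → 0 − 1 + 1 + 1 = +1
C2: 2C, 2H → 0 − 2 = -2
C3: 2C, 1H, 1Br → 0 − 1 + 1 = 0
C4: 2C, 2F → 0 + 2 = +2
C5: 3C, 1H → 0 − 1 = -1
C6: 2C, 1H, 1O → 0 − 1 + 1 = 0
The lowest value is -2.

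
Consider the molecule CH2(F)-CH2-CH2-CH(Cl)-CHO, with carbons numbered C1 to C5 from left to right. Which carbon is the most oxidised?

Count +1 for every bond to an atom more electronegative than carbon and −1 for every bond to one less electronegative; C–C bonds are 0. Tallying each carbon:
C1: 1C, 2H, 1F → 0 − 2 + 1 = -1
C2: 2C, 2H → 0 − 2 = -2
C3: 2C, 2H → 0 − 2 = -2
C4: 2C, 1H, 1Cl → 0 − 1 + 1 = 0
C5: 1C, 1H, 2O → 0 − 1 + 2 = +1
The most oxidised carbon is C5 at +1.

C5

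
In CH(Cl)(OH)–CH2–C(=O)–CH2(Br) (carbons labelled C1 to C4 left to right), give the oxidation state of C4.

-1

Count +1 for every bond to an atom more electronegative than carbon and −1 for every bond to one less electronegative; C–C bonds are 0.
C4 has one bond to C (0), one bond to H (-1), one bond to Br (+1), one bond to H (-1).
Oxidation state = 0 − 1 + 1 − 1 = -1.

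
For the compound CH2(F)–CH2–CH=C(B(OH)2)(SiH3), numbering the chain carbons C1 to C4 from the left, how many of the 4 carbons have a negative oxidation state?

Tallying each carbon's bonds:
C1: 1C, 2H, 1F → 0 − 2 + 1 = -1
C2: 2C, 2H → 0 − 2 = -2
C3: 3C, 1H → 0 − 1 = -1
C4: 2C, 1B, 1Si → 0 − 1 − 1 = -2
4 carbons (C1, C2, C3, C4) meet the condition.

4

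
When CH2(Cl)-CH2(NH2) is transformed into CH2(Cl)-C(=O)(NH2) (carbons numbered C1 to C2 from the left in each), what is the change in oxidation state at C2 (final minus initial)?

Before: C2 has 1 bond to C, 2 bonds to H, 1 bond to N → oxidation state -1.
After: C2 has 1 bond to C, 2 bonds to O, 1 bond to N → oxidation state +3.
Δ = +3 − (-1) = +4, so this is an oxidation at C2.

+4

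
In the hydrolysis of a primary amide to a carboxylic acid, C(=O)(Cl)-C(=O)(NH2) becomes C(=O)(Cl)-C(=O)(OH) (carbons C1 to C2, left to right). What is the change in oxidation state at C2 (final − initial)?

0

Before: C2 has 1 bond to C, 2 bonds to O, 1 bond to N → oxidation state +3.
After: C2 has 1 bond to C, 3 bonds to O → oxidation state +3.
Δ = +3 − (+3) = 0, so no net redox change at C2.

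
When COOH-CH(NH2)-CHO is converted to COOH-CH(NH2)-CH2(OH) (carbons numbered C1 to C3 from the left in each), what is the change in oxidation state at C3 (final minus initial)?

Before: C3 has 1 bond to C, 1 bond to H, 2 bonds to O → oxidation state +1.
After: C3 has 1 bond to C, 2 bonds to H, 1 bond to O → oxidation state -1.
Δ = -1 − (+1) = -2, so this is a reduction at C3.

-2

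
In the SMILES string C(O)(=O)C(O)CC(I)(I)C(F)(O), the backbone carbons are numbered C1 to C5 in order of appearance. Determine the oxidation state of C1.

+3

Bonds to more-electronegative neighbours contribute +1 each, bonds to H or metals contribute −1 each, and C–C bonds contribute 0.
C1 has one bond to C (0), one bond to O (+1), a double bond to O (2×+1 = +2).
Oxidation state = 0 + 1 + 2 = +3.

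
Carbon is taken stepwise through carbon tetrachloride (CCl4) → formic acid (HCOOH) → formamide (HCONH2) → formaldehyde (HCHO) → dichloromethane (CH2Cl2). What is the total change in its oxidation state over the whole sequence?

-4

Carbon oxidation states along the series — carbon tetrachloride: +4, formic acid: +2, formamide: +2, formaldehyde: 0, dichloromethane: 0.
Net change = 0 − (+4) = -4.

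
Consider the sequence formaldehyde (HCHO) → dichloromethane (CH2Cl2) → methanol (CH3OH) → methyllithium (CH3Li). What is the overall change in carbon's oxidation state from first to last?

-4

Carbon oxidation states along the series — formaldehyde: 0, dichloromethane: 0, methanol: -2, methyllithium: -4.
Net change = -4 − (0) = -4.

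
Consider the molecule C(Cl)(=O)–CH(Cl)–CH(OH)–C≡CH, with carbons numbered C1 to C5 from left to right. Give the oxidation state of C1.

+3

Count +1 for every bond to an atom more electronegative than carbon and −1 for every bond to one less electronegative; C–C bonds are 0.
C1 has one bond to C (0), one bond to Cl (+1), a double bond to O (2×+1 = +2).
Oxidation state = 0 + 1 + 2 = +3.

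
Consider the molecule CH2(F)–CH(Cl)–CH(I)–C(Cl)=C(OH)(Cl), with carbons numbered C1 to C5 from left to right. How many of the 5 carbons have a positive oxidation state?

Tallying each carbon's bonds:
C1: 1C, 2H, 1F → 0 − 2 + 1 = -1
C2: 2C, 1H, 1Cl → 0 − 1 + 1 = 0
C3: 2C, 1H, 1I → 0 − 1 + 1 = 0
C4: 3C, 1Cl → 0 + 1 = +1
C5: 2C, 1O, 1Cl → 0 + 1 + 1 = +2
2 carbons (C4, C5) meet the condition.

2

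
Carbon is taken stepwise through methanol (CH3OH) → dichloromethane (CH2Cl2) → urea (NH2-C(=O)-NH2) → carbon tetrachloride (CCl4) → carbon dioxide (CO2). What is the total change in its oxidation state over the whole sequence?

Carbon oxidation states along the series — methanol: -2, dichloromethane: 0, urea: +4, carbon tetrachloride: +4, carbon dioxide: +4.
Net change = +4 − (-2) = +6.

+6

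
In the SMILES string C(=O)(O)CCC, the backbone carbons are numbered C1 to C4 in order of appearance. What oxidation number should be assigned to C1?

C1 has one bond to C (0), a double bond to O (2×+1 = +2), one bond to O (+1).
Oxidation state = 0 + 2 + 1 = +3.

+3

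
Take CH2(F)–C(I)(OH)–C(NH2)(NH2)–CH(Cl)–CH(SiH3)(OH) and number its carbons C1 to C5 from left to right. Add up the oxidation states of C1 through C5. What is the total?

+2

Tallying each carbon's bonds:
C1: 1C, 2H, 1F → 0 − 2 + 1 = -1
C2: 2C, 1O, 1I → 0 + 1 + 1 = +2
C3: 2C, 2N → 0 + 2 = +2
C4: 2C, 1H, 1Cl → 0 − 1 + 1 = 0
C5: 1C, 1H, 1O, 1Si → 0 − 1 + 1 − 1 = -1
Sum = -1 + 2 + 2 + 0 − 1 = +2.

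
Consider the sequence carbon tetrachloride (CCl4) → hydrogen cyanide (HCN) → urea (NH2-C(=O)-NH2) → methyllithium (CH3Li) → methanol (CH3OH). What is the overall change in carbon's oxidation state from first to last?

Carbon oxidation states along the series — carbon tetrachloride: +4, hydrogen cyanide: +2, urea: +4, methyllithium: -4, methanol: -2.
Net change = -2 − (+4) = -6.

-6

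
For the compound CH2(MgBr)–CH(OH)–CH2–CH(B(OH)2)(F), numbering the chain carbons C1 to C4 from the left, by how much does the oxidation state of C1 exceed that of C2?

C1: 1C, 2H, 1Mg → 0 − 2 − 1 = -3
C2: 2C, 1H, 1O → 0 − 1 + 1 = 0
Difference: -3 − (0) = -3.

-3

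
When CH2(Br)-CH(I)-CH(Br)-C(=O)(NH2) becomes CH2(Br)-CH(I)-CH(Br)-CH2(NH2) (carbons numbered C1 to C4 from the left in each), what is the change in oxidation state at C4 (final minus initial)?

-4

Before: C4 has 1 bond to C, 2 bonds to O, 1 bond to N → oxidation state +3.
After: C4 has 1 bond to C, 2 bonds to H, 1 bond to N → oxidation state -1.
Δ = -1 − (+3) = -4, so this is a reduction at C4.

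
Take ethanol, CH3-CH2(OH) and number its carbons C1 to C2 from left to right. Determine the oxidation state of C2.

-1

C2 has one bond to H (-1), one bond to H (-1), one bond to O (+1), one bond to C (0).
Oxidation state = -1 − 1 + 1 + 0 = -1.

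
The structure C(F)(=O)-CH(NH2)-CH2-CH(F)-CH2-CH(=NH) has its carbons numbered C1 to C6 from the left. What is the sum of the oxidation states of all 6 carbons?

Tallying each carbon's bonds:
C1: 1C, 2O, 1F → 0 + 2 + 1 = +3
C2: 2C, 1H, 1N → 0 − 1 + 1 = 0
C3: 2C, 2H → 0 − 2 = -2
C4: 2C, 1H, 1F → 0 − 1 + 1 = 0
C5: 2C, 2H → 0 − 2 = -2
C6: 1C, 1H, 2N → 0 − 1 + 2 = +1
Sum = +3 + 0 − 2 + 0 − 2 + 1 = 0.

0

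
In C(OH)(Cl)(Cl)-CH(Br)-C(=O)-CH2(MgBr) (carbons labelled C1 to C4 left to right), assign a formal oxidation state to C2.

Bonds to more-electronegative neighbours contribute +1 each, bonds to H or metals contribute −1 each, and C–C bonds contribute 0.
C2 has one bond to C (0), one bond to C (0), one bond to Br (+1), one bond to H (-1).
Oxidation state = 0 + 0 + 1 − 1 = 0.

0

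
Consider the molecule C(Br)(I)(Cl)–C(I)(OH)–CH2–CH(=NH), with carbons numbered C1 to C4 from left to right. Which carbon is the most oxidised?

C1

Assign +1 per bond to O/N/halogen, −1 per bond to H or an electropositive element, and 0 per bond to carbon. Tallying each carbon:
C1: 1C, 1Cl, 1Br, 1I → 0 + 1 + 1 + 1 = +3
C2: 2C, 1O, 1I → 0 + 1 + 1 = +2
C3: 2C, 2H → 0 − 2 = -2
C4: 1C, 1H, 2N → 0 − 1 + 2 = +1
The most oxidised carbon is C1 at +3.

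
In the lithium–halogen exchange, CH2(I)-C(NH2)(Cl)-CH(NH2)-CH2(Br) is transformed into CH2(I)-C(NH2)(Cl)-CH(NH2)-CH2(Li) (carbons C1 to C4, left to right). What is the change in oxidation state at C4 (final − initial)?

Before: C4 has 1 bond to C, 2 bonds to H, 1 bond to Br → oxidation state -1.
After: C4 has 1 bond to C, 2 bonds to H, 1 bond to Li → oxidation state -3.
Δ = -3 − (-1) = -2, so this is a reduction at C4.

-2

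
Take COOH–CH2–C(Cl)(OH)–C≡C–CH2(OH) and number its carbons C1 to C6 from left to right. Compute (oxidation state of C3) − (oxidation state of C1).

-1

C3: 2C, 1O, 1Cl → 0 + 1 + 1 = +2
C1: 1C, 3O → 0 + 3 = +3
Difference: +2 − (+3) = -1.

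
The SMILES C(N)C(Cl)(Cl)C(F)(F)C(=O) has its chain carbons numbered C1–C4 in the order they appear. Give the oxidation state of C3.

+2

Bonds to more-electronegative neighbours contribute +1 each, bonds to H or metals contribute −1 each, and C–C bonds contribute 0.
C3 has one bond to C (0), one bond to C (0), one bond to F (+1), one bond to F (+1).
Oxidation state = 0 + 0 + 1 + 1 = +2.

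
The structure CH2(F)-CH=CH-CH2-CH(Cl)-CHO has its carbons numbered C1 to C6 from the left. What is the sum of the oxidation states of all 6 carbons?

-4

Bonds to more-electronegative neighbours contribute +1 each, bonds to H or metals contribute −1 each, and C–C bonds contribute 0. Tallying each carbon:
C1: 1C, 2H, 1F → 0 − 2 + 1 = -1
C2: 3C, 1H → 0 − 1 = -1
C3: 3C, 1H → 0 − 1 = -1
C4: 2C, 2H → 0 − 2 = -2
C5: 2C, 1H, 1Cl → 0 − 1 + 1 = 0
C6: 1C, 1H, 2O → 0 − 1 + 2 = +1
Sum = -1 − 1 − 1 − 2 + 0 + 1 = -4.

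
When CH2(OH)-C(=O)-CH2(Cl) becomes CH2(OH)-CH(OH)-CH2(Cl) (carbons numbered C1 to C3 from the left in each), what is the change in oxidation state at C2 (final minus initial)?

Before: C2 has 2 bonds to C, 2 bonds to O → oxidation state +2.
After: C2 has 2 bonds to C, 1 bond to H, 1 bond to O → oxidation state 0.
Δ = 0 − (+2) = -2, so this is a reduction at C2.

-2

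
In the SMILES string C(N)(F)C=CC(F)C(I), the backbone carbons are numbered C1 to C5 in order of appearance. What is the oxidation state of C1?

+1

C1 has one bond to C (0), one bond to H (-1), one bond to N (+1), one bond to F (+1).
Oxidation state = 0 − 1 + 1 + 1 = +1.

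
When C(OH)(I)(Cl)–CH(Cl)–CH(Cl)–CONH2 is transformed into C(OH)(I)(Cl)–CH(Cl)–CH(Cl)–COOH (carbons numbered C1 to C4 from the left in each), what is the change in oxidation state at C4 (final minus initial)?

Before: C4 has 1 bond to C, 2 bonds to O, 1 bond to N → oxidation state +3.
After: C4 has 1 bond to C, 3 bonds to O → oxidation state +3.
Δ = +3 − (+3) = 0, so no net redox change at C4.

0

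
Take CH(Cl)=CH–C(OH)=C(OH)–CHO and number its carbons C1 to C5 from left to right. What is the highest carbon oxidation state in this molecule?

Assign +1 per bond to O/N/halogen, −1 per bond to H or an electropositive element, and 0 per bond to carbon. Tallying each carbon:
C1: 2C, 1H, 1Cl → 0 − 1 + 1 = 0
C2: 3C, 1H → 0 − 1 = -1
C3: 3C, 1O → 0 + 1 = +1
C4: 3C, 1O → 0 + 1 = +1
C5: 1C, 1H, 2O → 0 − 1 + 2 = +1
The highest value is +1.

+1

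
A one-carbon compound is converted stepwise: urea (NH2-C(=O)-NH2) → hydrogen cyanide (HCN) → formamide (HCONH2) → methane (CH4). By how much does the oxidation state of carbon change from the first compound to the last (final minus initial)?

-8

Carbon oxidation states along the series — urea: +4, hydrogen cyanide: +2, formamide: +2, methane: -4.
Net change = -4 − (+4) = -8.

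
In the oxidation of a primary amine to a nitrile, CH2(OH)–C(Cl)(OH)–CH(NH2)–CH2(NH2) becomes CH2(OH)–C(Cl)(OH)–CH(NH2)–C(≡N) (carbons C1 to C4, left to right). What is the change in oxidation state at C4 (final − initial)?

Before: C4 has 1 bond to C, 2 bonds to H, 1 bond to N → oxidation state -1.
After: C4 has 1 bond to C, 3 bonds to N → oxidation state +3.
Δ = +3 − (-1) = +4, so this is an oxidation at C4.

+4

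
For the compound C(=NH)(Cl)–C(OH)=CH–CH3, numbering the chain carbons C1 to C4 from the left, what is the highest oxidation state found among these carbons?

Tallying each carbon's bonds:
C1: 1C, 2N, 1Cl → 0 + 2 + 1 = +3
C2: 3C, 1O → 0 + 1 = +1
C3: 3C, 1H → 0 − 1 = -1
C4: 1C, 3H → 0 − 3 = -3
The highest value is +3.

+3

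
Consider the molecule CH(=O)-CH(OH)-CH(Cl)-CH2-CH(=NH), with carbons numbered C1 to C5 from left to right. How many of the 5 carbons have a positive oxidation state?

2

Tallying each carbon's bonds:
C1: 1C, 1H, 2O → 0 − 1 + 2 = +1
C2: 2C, 1H, 1O → 0 − 1 + 1 = 0
C3: 2C, 1H, 1Cl → 0 − 1 + 1 = 0
C4: 2C, 2H → 0 − 2 = -2
C5: 1C, 1H, 2N → 0 − 1 + 2 = +1
2 carbons (C1, C5) meet the condition.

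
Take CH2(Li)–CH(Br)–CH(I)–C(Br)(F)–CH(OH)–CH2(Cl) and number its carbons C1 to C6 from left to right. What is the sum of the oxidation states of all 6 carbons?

Assign +1 per bond to O/N/halogen, −1 per bond to H or an electropositive element, and 0 per bond to carbon. Tallying each carbon:
C1: 1C, 2H, 1Li → 0 − 2 − 1 = -3
C2: 2C, 1H, 1Br → 0 − 1 + 1 = 0
C3: 2C, 1H, 1I → 0 − 1 + 1 = 0
C4: 2C, 1F, 1Br → 0 + 1 + 1 = +2
C5: 2C, 1H, 1O → 0 − 1 + 1 = 0
C6: 1C, 2H, 1Cl → 0 − 2 + 1 = -1
Sum = -3 + 0 + 0 + 2 + 0 − 1 = -2.

-2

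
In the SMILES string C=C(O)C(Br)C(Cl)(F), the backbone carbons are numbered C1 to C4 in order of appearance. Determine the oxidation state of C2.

+1

Count +1 for every bond to an atom more electronegative than carbon and −1 for every bond to one less electronegative; C–C bonds are 0.
C2 has a double bond to C (2×0 = 0), one bond to C (0), one bond to O (+1).
Oxidation state = 0 + 0 + 1 = +1.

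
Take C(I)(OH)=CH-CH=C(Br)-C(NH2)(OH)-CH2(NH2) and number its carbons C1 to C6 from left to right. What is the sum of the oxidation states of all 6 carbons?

+2

Tallying each carbon's bonds:
C1: 2C, 1O, 1I → 0 + 1 + 1 = +2
C2: 3C, 1H → 0 − 1 = -1
C3: 3C, 1H → 0 − 1 = -1
C4: 3C, 1Br → 0 + 1 = +1
C5: 2C, 1O, 1N → 0 + 1 + 1 = +2
C6: 1C, 2H, 1N → 0 − 2 + 1 = -1
Sum = +2 − 1 − 1 + 1 + 2 − 1 = +2.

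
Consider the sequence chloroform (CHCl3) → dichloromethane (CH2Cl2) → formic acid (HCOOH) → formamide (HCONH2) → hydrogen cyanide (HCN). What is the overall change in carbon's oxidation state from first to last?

0

Carbon oxidation states along the series — chloroform: +2, dichloromethane: 0, formic acid: +2, formamide: +2, hydrogen cyanide: +2.
Net change = +2 − (+2) = 0.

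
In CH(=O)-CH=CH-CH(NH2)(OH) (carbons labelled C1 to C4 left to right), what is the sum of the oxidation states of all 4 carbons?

Count +1 for every bond to an atom more electronegative than carbon and −1 for every bond to one less electronegative; C–C bonds are 0. Tallying each carbon:
C1: 1C, 1H, 2O → 0 − 1 + 2 = +1
C2: 3C, 1H → 0 − 1 = -1
C3: 3C, 1H → 0 − 1 = -1
C4: 1C, 1H, 1O, 1N → 0 − 1 + 1 + 1 = +1
Sum = +1 − 1 − 1 + 1 = 0.

0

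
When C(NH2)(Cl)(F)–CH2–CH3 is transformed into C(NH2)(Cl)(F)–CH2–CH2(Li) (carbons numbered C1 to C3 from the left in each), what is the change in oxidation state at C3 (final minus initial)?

Before: C3 has 1 bond to C, 3 bonds to H → oxidation state -3.
After: C3 has 1 bond to C, 2 bonds to H, 1 bond to Li → oxidation state -3.
Δ = -3 − (-3) = 0, so no net redox change at C3.

0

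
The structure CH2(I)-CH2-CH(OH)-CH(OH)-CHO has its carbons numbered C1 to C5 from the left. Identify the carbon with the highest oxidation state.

C5

Bonds to more-electronegative neighbours contribute +1 each, bonds to H or metals contribute −1 each, and C–C bonds contribute 0. Tallying each carbon:
C1: 1C, 2H, 1I → 0 − 2 + 1 = -1
C2: 2C, 2H → 0 − 2 = -2
C3: 2C, 1H, 1O → 0 − 1 + 1 = 0
C4: 2C, 1H, 1O → 0 − 1 + 1 = 0
C5: 1C, 1H, 2O → 0 − 1 + 2 = +1
The most oxidised carbon is C5 at +1.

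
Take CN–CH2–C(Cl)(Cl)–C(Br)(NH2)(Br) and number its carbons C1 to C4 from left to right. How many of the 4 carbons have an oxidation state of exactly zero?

0

Each bond to a more electronegative atom (O, N, halogen) counts +1, each bond to a less electronegative atom (H, metal, B, Si) counts −1, and each C–C bond counts 0. Tallying each carbon:
C1: 1C, 3N → 0 + 3 = +3
C2: 2C, 2H → 0 − 2 = -2
C3: 2C, 2Cl → 0 + 2 = +2
C4: 1C, 1N, 2Br → 0 + 1 + 2 = +3
0 carbons meet the condition.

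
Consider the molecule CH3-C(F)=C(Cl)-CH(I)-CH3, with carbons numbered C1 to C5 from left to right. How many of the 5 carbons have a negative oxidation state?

2

Tallying each carbon's bonds:
C1: 1C, 3H → 0 − 3 = -3
C2: 3C, 1F → 0 + 1 = +1
C3: 3C, 1Cl → 0 + 1 = +1
C4: 2C, 1H, 1I → 0 − 1 + 1 = 0
C5: 1C, 3H → 0 − 3 = -3
2 carbons (C1, C5) meet the condition.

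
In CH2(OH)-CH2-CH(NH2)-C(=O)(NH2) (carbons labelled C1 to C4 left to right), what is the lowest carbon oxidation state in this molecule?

-2

Tallying each carbon's bonds:
C1: 1C, 2H, 1O → 0 − 2 + 1 = -1
C2: 2C, 2H → 0 − 2 = -2
C3: 2C, 1H, 1N → 0 − 1 + 1 = 0
C4: 1C, 2O, 1N → 0 + 2 + 1 = +3
The lowest value is -2.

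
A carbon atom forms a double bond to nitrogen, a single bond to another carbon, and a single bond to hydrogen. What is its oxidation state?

+1

The carbon has one bond to C (0), one bond to H (-1), a double bond to N (2×+1 = +2).
Oxidation state = 0 − 1 + 2 = +1.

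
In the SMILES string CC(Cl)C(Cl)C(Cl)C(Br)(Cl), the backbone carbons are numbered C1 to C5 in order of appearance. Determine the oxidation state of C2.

C2 has one bond to C (0), one bond to C (0), one bond to H (-1), one bond to Cl (+1).
Oxidation state = 0 + 0 − 1 + 1 = 0.

0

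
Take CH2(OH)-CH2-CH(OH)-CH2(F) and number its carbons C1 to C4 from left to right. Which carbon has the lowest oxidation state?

C2

Tallying each carbon's bonds:
C1: 1C, 2H, 1O → 0 − 2 + 1 = -1
C2: 2C, 2H → 0 − 2 = -2
C3: 2C, 1H, 1O → 0 − 1 + 1 = 0
C4: 1C, 2H, 1F → 0 − 2 + 1 = -1
The most reduced carbon is C2 at -2.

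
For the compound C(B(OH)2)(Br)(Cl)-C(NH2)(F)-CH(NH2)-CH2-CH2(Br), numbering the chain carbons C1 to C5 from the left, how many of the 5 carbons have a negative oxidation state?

Tallying each carbon's bonds:
C1: 1C, 1Cl, 1Br, 1B → 0 + 1 + 1 − 1 = +1
C2: 2C, 1N, 1F → 0 + 1 + 1 = +2
C3: 2C, 1H, 1N → 0 − 1 + 1 = 0
C4: 2C, 2H → 0 − 2 = -2
C5: 1C, 2H, 1Br → 0 − 2 + 1 = -1
2 carbons (C4, C5) meet the condition.

2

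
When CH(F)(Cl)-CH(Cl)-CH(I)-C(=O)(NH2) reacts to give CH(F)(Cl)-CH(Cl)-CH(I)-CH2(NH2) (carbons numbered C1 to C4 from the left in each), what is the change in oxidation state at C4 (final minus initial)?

-4

Before: C4 has 1 bond to C, 2 bonds to O, 1 bond to N → oxidation state +3.
After: C4 has 1 bond to C, 2 bonds to H, 1 bond to N → oxidation state -1.
Δ = -1 − (+3) = -4, so this is a reduction at C4.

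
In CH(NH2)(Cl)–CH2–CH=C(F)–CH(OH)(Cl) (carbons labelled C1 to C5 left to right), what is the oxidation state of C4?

+1

C4 has a double bond to C (2×0 = 0), one bond to C (0), one bond to F (+1).
Oxidation state = 0 + 0 + 1 = +1.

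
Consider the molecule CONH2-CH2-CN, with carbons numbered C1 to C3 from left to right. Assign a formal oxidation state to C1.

C1 has one bond to C (0), a double bond to O (2×+1 = +2), one bond to N (+1).
Oxidation state = 0 + 2 + 1 = +3.

+3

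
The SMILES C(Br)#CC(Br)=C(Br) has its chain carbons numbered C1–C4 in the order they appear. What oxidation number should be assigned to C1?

C1 has a triple bond to C (3×0 = 0), one bond to Br (+1).
Oxidation state = 0 + 1 = +1.

+1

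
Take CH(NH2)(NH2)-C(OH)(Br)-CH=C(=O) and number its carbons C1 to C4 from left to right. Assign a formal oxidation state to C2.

C2 has one bond to C (0), one bond to C (0), one bond to O (+1), one bond to Br (+1).
Oxidation state = 0 + 0 + 1 + 1 = +2.

+2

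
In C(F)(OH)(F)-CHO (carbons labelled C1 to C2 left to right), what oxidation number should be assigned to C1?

C1 has one bond to C (0), one bond to F (+1), one bond to O (+1), one bond to F (+1).
Oxidation state = 0 + 1 + 1 + 1 = +3.

+3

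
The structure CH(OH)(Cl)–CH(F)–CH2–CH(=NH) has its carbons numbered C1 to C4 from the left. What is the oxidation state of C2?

Count +1 for every bond to an atom more electronegative than carbon and −1 for every bond to one less electronegative; C–C bonds are 0.
C2 has one bond to C (0), one bond to C (0), one bond to H (-1), one bond to F (+1).
Oxidation state = 0 + 0 − 1 + 1 = 0.

0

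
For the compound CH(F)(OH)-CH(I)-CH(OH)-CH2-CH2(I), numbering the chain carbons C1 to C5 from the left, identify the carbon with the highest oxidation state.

C1

Tallying each carbon's bonds:
C1: 1C, 1H, 1O, 1F → 0 − 1 + 1 + 1 = +1
C2: 2C, 1H, 1I → 0 − 1 + 1 = 0
C3: 2C, 1H, 1O → 0 − 1 + 1 = 0
C4: 2C, 2H → 0 − 2 = -2
C5: 1C, 2H, 1I → 0 − 2 + 1 = -1
The most oxidised carbon is C1 at +1.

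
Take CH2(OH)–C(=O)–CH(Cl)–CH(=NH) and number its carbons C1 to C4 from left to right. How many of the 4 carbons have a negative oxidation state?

Assign +1 per bond to O/N/halogen, −1 per bond to H or an electropositive element, and 0 per bond to carbon. Tallying each carbon:
C1: 1C, 2H, 1O → 0 − 2 + 1 = -1
C2: 2C, 2O → 0 + 2 = +2
C3: 2C, 1H, 1Cl → 0 − 1 + 1 = 0
C4: 1C, 1H, 2N → 0 − 1 + 2 = +1
1 carbon (C1) meets the condition.

1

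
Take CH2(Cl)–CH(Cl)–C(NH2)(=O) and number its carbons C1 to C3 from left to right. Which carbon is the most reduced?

C1

Tallying each carbon's bonds:
C1: 1C, 2H, 1Cl → 0 − 2 + 1 = -1
C2: 2C, 1H, 1Cl → 0 − 1 + 1 = 0
C3: 1C, 2O, 1N → 0 + 2 + 1 = +3
The most reduced carbon is C1 at -1.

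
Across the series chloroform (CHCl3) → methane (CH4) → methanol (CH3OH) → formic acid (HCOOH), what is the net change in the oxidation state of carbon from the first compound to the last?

Carbon oxidation states along the series — chloroform: +2, methane: -4, methanol: -2, formic acid: +2.
Net change = +2 − (+2) = 0.

0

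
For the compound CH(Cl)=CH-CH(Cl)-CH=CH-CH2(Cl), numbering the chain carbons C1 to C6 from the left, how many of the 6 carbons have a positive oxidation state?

Assign +1 per bond to O/N/halogen, −1 per bond to H or an electropositive element, and 0 per bond to carbon. Tallying each carbon:
C1: 2C, 1H, 1Cl → 0 − 1 + 1 = 0
C2: 3C, 1H → 0 − 1 = -1
C3: 2C, 1H, 1Cl → 0 − 1 + 1 = 0
C4: 3C, 1H → 0 − 1 = -1
C5: 3C, 1H → 0 − 1 = -1
C6: 1C, 2H, 1Cl → 0 − 2 + 1 = -1
0 carbons meet the condition.

0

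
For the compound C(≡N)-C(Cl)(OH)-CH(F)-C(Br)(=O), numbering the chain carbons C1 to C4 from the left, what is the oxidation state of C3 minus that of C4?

-3

C3: 2C, 1H, 1F → 0 − 1 + 1 = 0
C4: 1C, 2O, 1Br → 0 + 2 + 1 = +3
Difference: 0 − (+3) = -3.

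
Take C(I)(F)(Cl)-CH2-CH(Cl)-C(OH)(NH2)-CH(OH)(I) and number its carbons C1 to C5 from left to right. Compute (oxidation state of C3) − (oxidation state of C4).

-2

C3: 2C, 1H, 1Cl → 0 − 1 + 1 = 0
C4: 2C, 1O, 1N → 0 + 1 + 1 = +2
Difference: 0 − (+2) = -2.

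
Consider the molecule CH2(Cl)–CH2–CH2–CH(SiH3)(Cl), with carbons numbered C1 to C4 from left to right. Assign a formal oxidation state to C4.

C4 has one bond to C (0), one bond to Si (-1), one bond to H (-1), one bond to Cl (+1).
Oxidation state = 0 − 1 − 1 + 1 = -1.

-1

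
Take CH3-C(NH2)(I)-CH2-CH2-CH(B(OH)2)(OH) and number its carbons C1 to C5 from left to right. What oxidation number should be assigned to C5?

C5 has one bond to C (0), one bond to H (-1), one bond to B (-1), one bond to O (+1).
Oxidation state = 0 − 1 − 1 + 1 = -1.

-1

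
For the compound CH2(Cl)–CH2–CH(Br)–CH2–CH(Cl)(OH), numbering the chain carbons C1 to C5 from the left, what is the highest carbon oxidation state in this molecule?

+1

Count +1 for every bond to an atom more electronegative than carbon and −1 for every bond to one less electronegative; C–C bonds are 0. Tallying each carbon:
C1: 1C, 2H, 1Cl → 0 − 2 + 1 = -1
C2: 2C, 2H → 0 − 2 = -2
C3: 2C, 1H, 1Br → 0 − 1 + 1 = 0
C4: 2C, 2H → 0 − 2 = -2
C5: 1C, 1H, 1O, 1Cl → 0 − 1 + 1 + 1 = +1
The highest value is +1.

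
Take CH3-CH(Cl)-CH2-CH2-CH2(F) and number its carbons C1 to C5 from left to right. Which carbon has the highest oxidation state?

Bonds to more-electronegative neighbours contribute +1 each, bonds to H or metals contribute −1 each, and C–C bonds contribute 0. Tallying each carbon:
C1: 1C, 3H → 0 − 3 = -3
C2: 2C, 1H, 1Cl → 0 − 1 + 1 = 0
C3: 2C, 2H → 0 − 2 = -2
C4: 2C, 2H → 0 − 2 = -2
C5: 1C, 2H, 1F → 0 − 2 + 1 = -1
The most oxidised carbon is C2 at 0.

C2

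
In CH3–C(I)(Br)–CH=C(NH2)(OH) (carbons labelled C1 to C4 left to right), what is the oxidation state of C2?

C2 has one bond to C (0), one bond to C (0), one bond to I (+1), one bond to Br (+1).
Oxidation state = 0 + 0 + 1 + 1 = +2.

+2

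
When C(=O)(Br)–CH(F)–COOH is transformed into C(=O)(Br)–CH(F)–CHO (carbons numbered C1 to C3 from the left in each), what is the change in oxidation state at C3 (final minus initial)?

-2

Before: C3 has 1 bond to C, 3 bonds to O → oxidation state +3.
After: C3 has 1 bond to C, 1 bond to H, 2 bonds to O → oxidation state +1.
Δ = +1 − (+3) = -2, so this is a reduction at C3.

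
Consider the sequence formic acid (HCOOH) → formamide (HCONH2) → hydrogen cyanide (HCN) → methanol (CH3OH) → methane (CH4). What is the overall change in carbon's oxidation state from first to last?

-6

Carbon oxidation states along the series — formic acid: +2, formamide: +2, hydrogen cyanide: +2, methanol: -2, methane: -4.
Net change = -4 − (+2) = -6.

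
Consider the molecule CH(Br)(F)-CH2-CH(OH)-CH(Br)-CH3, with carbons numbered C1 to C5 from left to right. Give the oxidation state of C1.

Assign +1 per bond to O/N/halogen, −1 per bond to H or an electropositive element, and 0 per bond to carbon.
C1 has one bond to C (0), one bond to H (-1), one bond to Br (+1), one bond to F (+1).
Oxidation state = 0 − 1 + 1 + 1 = +1.

+1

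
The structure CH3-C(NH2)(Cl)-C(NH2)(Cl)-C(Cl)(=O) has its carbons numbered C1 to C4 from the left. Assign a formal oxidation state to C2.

C2 has one bond to C (0), one bond to C (0), one bond to N (+1), one bond to Cl (+1).
Oxidation state = 0 + 0 + 1 + 1 = +2.

+2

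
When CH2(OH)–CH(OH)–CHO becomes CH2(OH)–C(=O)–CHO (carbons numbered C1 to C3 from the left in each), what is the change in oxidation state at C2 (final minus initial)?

+2

Before: C2 has 2 bonds to C, 1 bond to H, 1 bond to O → oxidation state 0.
After: C2 has 2 bonds to C, 2 bonds to O → oxidation state +2.
Δ = +2 − (0) = +2, so this is an oxidation at C2.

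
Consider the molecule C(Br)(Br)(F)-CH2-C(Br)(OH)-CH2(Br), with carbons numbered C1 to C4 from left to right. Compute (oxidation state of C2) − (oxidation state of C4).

C2: 2C, 2H → 0 − 2 = -2
C4: 1C, 2H, 1Br → 0 − 2 + 1 = -1
Difference: -2 − (-1) = -1.

-1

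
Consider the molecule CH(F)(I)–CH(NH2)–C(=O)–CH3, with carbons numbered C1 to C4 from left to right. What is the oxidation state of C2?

Bonds to more-electronegative neighbours contribute +1 each, bonds to H or metals contribute −1 each, and C–C bonds contribute 0.
C2 has one bond to C (0), one bond to C (0), one bond to N (+1), one bond to H (-1).
Oxidation state = 0 + 0 + 1 − 1 = 0.

0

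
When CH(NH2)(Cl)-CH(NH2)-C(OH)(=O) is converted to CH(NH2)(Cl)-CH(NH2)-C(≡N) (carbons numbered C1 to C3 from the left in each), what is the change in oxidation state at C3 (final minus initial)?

Before: C3 has 1 bond to C, 3 bonds to O → oxidation state +3.
After: C3 has 1 bond to C, 3 bonds to N → oxidation state +3.
Δ = +3 − (+3) = 0, so no net redox change at C3.

0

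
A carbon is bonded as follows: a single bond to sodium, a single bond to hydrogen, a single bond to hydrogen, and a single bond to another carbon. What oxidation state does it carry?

-3

Each bond to a more electronegative atom (O, N, halogen) counts +1, each bond to a less electronegative atom (H, metal, B, Si) counts −1, and each C–C bond counts 0.
The carbon has one bond to C (0), one bond to Na (-1), one bond to H (-1), one bond to H (-1).
Oxidation state = 0 − 1 − 1 − 1 = -3.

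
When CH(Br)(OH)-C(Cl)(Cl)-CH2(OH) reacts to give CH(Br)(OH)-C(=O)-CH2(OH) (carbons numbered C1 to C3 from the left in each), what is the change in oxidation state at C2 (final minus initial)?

0

Before: C2 has 2 bonds to C, 2 bonds to Cl → oxidation state +2.
After: C2 has 2 bonds to C, 2 bonds to O → oxidation state +2.
Δ = +2 − (+2) = 0, so no net redox change at C2.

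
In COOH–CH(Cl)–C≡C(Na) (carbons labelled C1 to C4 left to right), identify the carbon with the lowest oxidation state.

C4

Tallying each carbon's bonds:
C1: 1C, 3O → 0 + 3 = +3
C2: 2C, 1H, 1Cl → 0 − 1 + 1 = 0
C3: 4C → 0 = 0
C4: 3C, 1Na → 0 − 1 = -1
The most reduced carbon is C4 at -1.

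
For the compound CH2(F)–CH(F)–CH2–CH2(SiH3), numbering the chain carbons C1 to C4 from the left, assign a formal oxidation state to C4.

C4 has one bond to C (0), one bond to Si (-1), one bond to H (-1), one bond to H (-1).
Oxidation state = 0 − 1 − 1 − 1 = -3.

-3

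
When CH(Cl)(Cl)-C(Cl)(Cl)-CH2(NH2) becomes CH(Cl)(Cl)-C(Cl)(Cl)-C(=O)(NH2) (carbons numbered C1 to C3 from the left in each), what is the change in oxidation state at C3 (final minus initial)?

Before: C3 has 1 bond to C, 2 bonds to H, 1 bond to N → oxidation state -1.
After: C3 has 1 bond to C, 2 bonds to O, 1 bond to N → oxidation state +3.
Δ = +3 − (-1) = +4, so this is an oxidation at C3.

+4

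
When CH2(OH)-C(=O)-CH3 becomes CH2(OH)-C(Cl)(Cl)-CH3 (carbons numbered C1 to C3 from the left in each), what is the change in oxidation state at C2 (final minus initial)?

Before: C2 has 2 bonds to C, 2 bonds to O → oxidation state +2.
After: C2 has 2 bonds to C, 2 bonds to Cl → oxidation state +2.
Δ = +2 − (+2) = 0, so no net redox change at C2.

0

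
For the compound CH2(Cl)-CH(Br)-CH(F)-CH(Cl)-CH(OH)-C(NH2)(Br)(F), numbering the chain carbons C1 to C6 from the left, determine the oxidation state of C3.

C3 has one bond to C (0), one bond to C (0), one bond to H (-1), one bond to F (+1).
Oxidation state = 0 + 0 − 1 + 1 = 0.

0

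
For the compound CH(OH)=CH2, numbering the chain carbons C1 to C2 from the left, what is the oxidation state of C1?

C1 has a double bond to C (2×0 = 0), one bond to O (+1), one bond to H (-1).
Oxidation state = 0 + 1 − 1 = 0.

0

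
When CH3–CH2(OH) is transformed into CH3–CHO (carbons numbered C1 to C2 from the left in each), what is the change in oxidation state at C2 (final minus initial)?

+2

Before: C2 has 1 bond to C, 2 bonds to H, 1 bond to O → oxidation state -1.
After: C2 has 1 bond to C, 1 bond to H, 2 bonds to O → oxidation state +1.
Δ = +1 − (-1) = +2, so this is an oxidation at C2.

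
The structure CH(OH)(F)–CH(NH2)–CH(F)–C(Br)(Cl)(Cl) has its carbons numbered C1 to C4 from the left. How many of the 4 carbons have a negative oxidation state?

Tallying each carbon's bonds:
C1: 1C, 1H, 1O, 1F → 0 − 1 + 1 + 1 = +1
C2: 2C, 1H, 1N → 0 − 1 + 1 = 0
C3: 2C, 1H, 1F → 0 − 1 + 1 = 0
C4: 1C, 2Cl, 1Br → 0 + 2 + 1 = +3
0 carbons meet the condition.

0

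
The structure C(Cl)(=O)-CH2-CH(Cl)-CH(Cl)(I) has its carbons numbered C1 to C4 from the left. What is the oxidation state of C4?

+1

C4 has one bond to C (0), one bond to Cl (+1), one bond to H (-1), one bond to I (+1).
Oxidation state = 0 + 1 − 1 + 1 = +1.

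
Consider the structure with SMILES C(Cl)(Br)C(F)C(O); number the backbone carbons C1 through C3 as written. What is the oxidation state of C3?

-1

C3 has one bond to C (0), one bond to O (+1), one bond to H (-1), one bond to H (-1).
Oxidation state = 0 + 1 − 1 − 1 = -1.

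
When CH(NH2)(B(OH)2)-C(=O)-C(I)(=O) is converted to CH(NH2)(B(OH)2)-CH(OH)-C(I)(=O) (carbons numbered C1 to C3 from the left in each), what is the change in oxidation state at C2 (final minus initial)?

Before: C2 has 2 bonds to C, 2 bonds to O → oxidation state +2.
After: C2 has 2 bonds to C, 1 bond to H, 1 bond to O → oxidation state 0.
Δ = 0 − (+2) = -2, so this is a reduction at C2.

-2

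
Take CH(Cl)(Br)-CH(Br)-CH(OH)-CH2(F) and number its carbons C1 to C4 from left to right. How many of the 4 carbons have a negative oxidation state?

Tallying each carbon's bonds:
C1: 1C, 1H, 1Cl, 1Br → 0 − 1 + 1 + 1 = +1
C2: 2C, 1H, 1Br → 0 − 1 + 1 = 0
C3: 2C, 1H, 1O → 0 − 1 + 1 = 0
C4: 1C, 2H, 1F → 0 − 2 + 1 = -1
1 carbon (C4) meets the condition.

1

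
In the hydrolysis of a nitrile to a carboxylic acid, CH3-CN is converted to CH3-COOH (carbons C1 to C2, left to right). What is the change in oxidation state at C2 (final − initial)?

Before: C2 has 1 bond to C, 3 bonds to N → oxidation state +3.
After: C2 has 1 bond to C, 3 bonds to O → oxidation state +3.
Δ = +3 − (+3) = 0, so no net redox change at C2.

0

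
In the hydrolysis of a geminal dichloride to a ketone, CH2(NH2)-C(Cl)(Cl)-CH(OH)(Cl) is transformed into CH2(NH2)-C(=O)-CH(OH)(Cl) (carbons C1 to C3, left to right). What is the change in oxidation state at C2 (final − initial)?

Before: C2 has 2 bonds to C, 2 bonds to Cl → oxidation state +2.
After: C2 has 2 bonds to C, 2 bonds to O → oxidation state +2.
Δ = +2 − (+2) = 0, so no net redox change at C2.

0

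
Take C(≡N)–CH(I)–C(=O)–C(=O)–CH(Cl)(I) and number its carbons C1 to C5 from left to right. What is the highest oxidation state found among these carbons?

Tallying each carbon's bonds:
C1: 1C, 3N → 0 + 3 = +3
C2: 2C, 1H, 1I → 0 − 1 + 1 = 0
C3: 2C, 2O → 0 + 2 = +2
C4: 2C, 2O → 0 + 2 = +2
C5: 1C, 1H, 1Cl, 1I → 0 − 1 + 1 + 1 = +1
The highest value is +3.

+3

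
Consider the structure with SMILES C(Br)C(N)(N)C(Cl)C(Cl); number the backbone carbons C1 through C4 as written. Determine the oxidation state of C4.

-1

Each bond to a more electronegative atom (O, N, halogen) counts +1, each bond to a less electronegative atom (H, metal, B, Si) counts −1, and each C–C bond counts 0.
C4 has one bond to C (0), one bond to H (-1), one bond to H (-1), one bond to Cl (+1).
Oxidation state = 0 − 1 − 1 + 1 = -1.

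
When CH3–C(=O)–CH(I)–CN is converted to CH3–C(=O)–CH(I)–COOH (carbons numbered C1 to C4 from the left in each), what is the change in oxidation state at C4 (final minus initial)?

0

Before: C4 has 1 bond to C, 3 bonds to N → oxidation state +3.
After: C4 has 1 bond to C, 3 bonds to O → oxidation state +3.
Δ = +3 − (+3) = 0, so no net redox change at C4.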